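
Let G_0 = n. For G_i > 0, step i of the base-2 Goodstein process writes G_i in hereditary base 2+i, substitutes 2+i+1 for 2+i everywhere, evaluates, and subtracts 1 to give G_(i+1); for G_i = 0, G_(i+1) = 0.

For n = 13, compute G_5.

G_0=13  [base 2] 2^(2 + 1) + 2^2 + 1  →[2↦3]→  3^(3 + 1) + 3^3 + 1 = 109  −1 ⇒ G_1=108
G_1=108  [base 3] 3^(3 + 1) + 3^3  →[3↦4]→  4^(4 + 1) + 4^4 = 1280  −1 ⇒ G_2=1279
G_2=1279  [base 4] 4^(4 + 1) + 3·4^3 + 3·4^2 + 3·4 + 3  →[4↦5]→  5^(5 + 1) + 3·5^3 + 3·5^2 + 3·5 + 3 = 16093  −1 ⇒ G_3=16092
G_3=16092  [base 5] 5^(5 + 1) + 3·5^3 + 3·5^2 + 3·5 + 2  →[5↦6]→  6^(6 + 1) + 3·6^3 + 3·6^2 + 3·6 + 2 = 280712  −1 ⇒ G_4=280711
G_4=280711  [base 6] 6^(6 + 1) + 3·6^3 + 3·6^2 + 3·6 + 1  →[6↦7]→  7^(7 + 1) + 3·7^3 + 3·7^2 + 3·7 + 1 = 5765999  −1 ⇒ G_5=5765998
G_5=5765998  [base 7] 7^(7 + 1) + 3·7^3 + 3·7^2 + 3·7  →[7↦8]→  8^(8 + 1) + 3·8^3 + 3·8^2 + 3·8 = 134219480  −1 ⇒ G_6=134219479

5765998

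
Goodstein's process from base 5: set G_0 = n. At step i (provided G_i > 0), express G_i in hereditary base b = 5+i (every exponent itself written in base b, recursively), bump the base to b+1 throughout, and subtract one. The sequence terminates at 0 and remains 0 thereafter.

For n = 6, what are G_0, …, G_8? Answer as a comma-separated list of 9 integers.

step 0: 6 = 5 + 1; sub 6 for 5: 6 + 1; = 7; G_1 = 7−1 = 6
step 1: 6 = 6; sub 7 for 6: 7; = 7; G_2 = 7−1 = 6
step 2: 6 = 6; sub 8 for 7: 6; = 6; G_3 = 6−1 = 5
step 3: 5 = 5; sub 9 for 8: 5; = 5; G_4 = 5−1 = 4
step 4: 4 = 4; sub 10 for 9: 4; = 4; G_5 = 4−1 = 3
step 5: 3 = 3; sub 11 for 10: 3; = 3; G_6 = 3−1 = 2
step 6: 2 = 2; sub 12 for 11: 2; = 2; G_7 = 2−1 = 1
step 7: 1 = 1; sub 13 for 12: 1; = 1; G_8 = 1−1 = 0

6, 6, 6, 5, 4, 3, 2, 1, 0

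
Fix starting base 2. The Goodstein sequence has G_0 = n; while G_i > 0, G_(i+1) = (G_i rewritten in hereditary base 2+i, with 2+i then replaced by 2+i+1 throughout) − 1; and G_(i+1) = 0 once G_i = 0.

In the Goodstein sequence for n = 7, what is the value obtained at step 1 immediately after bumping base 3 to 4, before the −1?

base 2: 7 = 2^2 + 2 + 1; at 3: 3^3 + 3 + 1 = 31; next = 30
base 3: 30 = 3^3 + 3; at 4: 4^4 + 4 = 260; next = 259

260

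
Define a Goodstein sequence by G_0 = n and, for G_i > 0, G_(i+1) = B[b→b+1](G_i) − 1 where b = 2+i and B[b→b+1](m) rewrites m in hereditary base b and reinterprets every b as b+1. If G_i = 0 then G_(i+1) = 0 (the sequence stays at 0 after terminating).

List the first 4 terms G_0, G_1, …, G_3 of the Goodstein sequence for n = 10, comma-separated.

step 0: 10 = 2^(2 + 1) + 2; sub 3 for 2: 3^(3 + 1) + 3; = 84; G_1 = 84−1 = 83
step 1: 83 = 3^(3 + 1) + 2; sub 4 for 3: 4^(4 + 1) + 2; = 1026; G_2 = 1026−1 = 1025
step 2: 1025 = 4^(4 + 1) + 1; sub 5 for 4: 5^(5 + 1) + 1; = 15626; G_3 = 15626−1 = 15625

10, 83, 1025, 15625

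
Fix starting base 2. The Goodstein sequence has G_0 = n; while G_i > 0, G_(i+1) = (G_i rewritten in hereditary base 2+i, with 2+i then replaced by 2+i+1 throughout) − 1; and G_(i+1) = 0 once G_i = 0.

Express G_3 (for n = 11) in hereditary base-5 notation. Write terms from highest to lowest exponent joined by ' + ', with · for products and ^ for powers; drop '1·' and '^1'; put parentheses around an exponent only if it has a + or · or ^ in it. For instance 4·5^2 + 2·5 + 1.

11 —HB2→ 2^(2 + 1) + 2 + 1 —bump→ 3^(3 + 1) + 3 + 1 = 85 —(−1)→ 84
84 —HB3→ 3^(3 + 1) + 3 —bump→ 4^(4 + 1) + 4 = 1028 —(−1)→ 1027
1027 —HB4→ 4^(4 + 1) + 3 —bump→ 5^(5 + 1) + 3 = 15628 —(−1)→ 15627
15627 —HB5→ 5^(5 + 1) + 2 —bump→ 6^(6 + 1) + 2 = 279938 —(−1)→ 279937

5^(5 + 1) + 2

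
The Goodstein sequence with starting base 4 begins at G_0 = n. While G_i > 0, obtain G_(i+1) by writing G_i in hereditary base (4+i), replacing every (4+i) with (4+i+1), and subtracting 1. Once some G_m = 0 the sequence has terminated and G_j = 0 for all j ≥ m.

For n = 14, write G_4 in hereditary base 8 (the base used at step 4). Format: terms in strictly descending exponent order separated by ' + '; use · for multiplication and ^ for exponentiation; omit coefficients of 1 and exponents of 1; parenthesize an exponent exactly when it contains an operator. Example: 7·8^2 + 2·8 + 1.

2·8 + 5

G_0=14  [base 4] 3·4 + 2  →[4↦5]→  3·5 + 2 = 17  −1 ⇒ G_1=16
G_1=16  [base 5] 3·5 + 1  →[5↦6]→  3·6 + 1 = 19  −1 ⇒ G_2=18
G_2=18  [base 6] 3·6  →[6↦7]→  3·7 = 21  −1 ⇒ G_3=20
G_3=20  [base 7] 2·7 + 6  →[7↦8]→  2·8 + 6 = 22  −1 ⇒ G_4=21
G_4=21  [base 8] 2·8 + 5  →[8↦9]→  2·9 + 5 = 23  −1 ⇒ G_5=22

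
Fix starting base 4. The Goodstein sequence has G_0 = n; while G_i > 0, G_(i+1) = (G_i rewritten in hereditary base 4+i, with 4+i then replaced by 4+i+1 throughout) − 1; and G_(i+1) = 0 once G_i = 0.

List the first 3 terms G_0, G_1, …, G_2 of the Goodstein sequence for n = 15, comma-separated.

(0) 15|_4 = 3·4 + 3 ↦ 3·5 + 3|_5 = 18 ⇒ 17
(1) 17|_5 = 3·5 + 2 ↦ 3·6 + 2|_6 = 20 ⇒ 19

15, 17, 19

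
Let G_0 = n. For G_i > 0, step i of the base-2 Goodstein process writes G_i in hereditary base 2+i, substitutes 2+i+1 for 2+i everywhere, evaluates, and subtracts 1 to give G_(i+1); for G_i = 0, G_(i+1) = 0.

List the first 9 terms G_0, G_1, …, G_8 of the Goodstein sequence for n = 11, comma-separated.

base 2: 11 = 2^(2 + 1) + 2 + 1; at 3: 3^(3 + 1) + 3 + 1 = 85; next = 84
base 3: 84 = 3^(3 + 1) + 3; at 4: 4^(4 + 1) + 4 = 1028; next = 1027
base 4: 1027 = 4^(4 + 1) + 3; at 5: 5^(5 + 1) + 3 = 15628; next = 15627
base 5: 15627 = 5^(5 + 1) + 2; at 6: 6^(6 + 1) + 2 = 279938; next = 279937
base 6: 279937 = 6^(6 + 1) + 1; at 7: 7^(7 + 1) + 1 = 5764802; next = 5764801
base 7: 5764801 = 7^(7 + 1); at 8: 8^(8 + 1) = 134217728; next = 134217727
base 8: 134217727 = 7·8^8 + 7·8^7 + 7·8^6 + 7·8^5 + 7·8^4 + 7·8^3 + 7·8^2 + 7·8 + 7; at 9: 7·9^9 + 7·9^7 + 7·9^6 + 7·9^5 + 7·9^4 + 7·9^3 + 7·9^2 + 7·9 + 7 = 2749609303; next = 2749609302
base 9: 2749609302 = 7·9^9 + 7·9^7 + 7·9^6 + 7·9^5 + 7·9^4 + 7·9^3 + 7·9^2 + 7·9 + 6; at 10: 7·10^10 + 7·10^7 + 7·10^6 + 7·10^5 + 7·10^4 + 7·10^3 + 7·10^2 + 7·10 + 6 = 70077777776; next = 70077777775

11, 84, 1027, 15627, 279937, 5764801, 134217727, 2749609302, 70077777775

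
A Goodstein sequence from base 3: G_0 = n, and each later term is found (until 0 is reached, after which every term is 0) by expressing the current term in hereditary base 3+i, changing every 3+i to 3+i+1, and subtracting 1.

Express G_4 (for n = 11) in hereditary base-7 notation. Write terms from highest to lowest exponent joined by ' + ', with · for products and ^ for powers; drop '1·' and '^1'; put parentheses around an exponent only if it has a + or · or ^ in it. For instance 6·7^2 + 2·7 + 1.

step 0: 11 = 3^2 + 2; sub 4 for 3: 4^2 + 2; = 18; G_1 = 18−1 = 17
step 1: 17 = 4^2 + 1; sub 5 for 4: 5^2 + 1; = 26; G_2 = 26−1 = 25
step 2: 25 = 5^2; sub 6 for 5: 6^2; = 36; G_3 = 36−1 = 35
step 3: 35 = 5·6 + 5; sub 7 for 6: 5·7 + 5; = 40; G_4 = 40−1 = 39
step 4: 39 = 5·7 + 4; sub 8 for 7: 5·8 + 4; = 44; G_5 = 44−1 = 43

5·7 + 4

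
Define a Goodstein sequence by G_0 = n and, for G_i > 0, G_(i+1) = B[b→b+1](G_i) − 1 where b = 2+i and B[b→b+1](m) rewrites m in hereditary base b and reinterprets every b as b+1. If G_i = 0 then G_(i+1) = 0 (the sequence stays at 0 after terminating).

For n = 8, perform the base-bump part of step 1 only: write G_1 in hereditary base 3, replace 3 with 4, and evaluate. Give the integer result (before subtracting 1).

554

8 —HB2→ 2^(2 + 1) —bump→ 3^(3 + 1) = 81 —(−1)→ 80
80 —HB3→ 2·3^3 + 2·3^2 + 2·3 + 2 —bump→ 2·4^4 + 2·4^2 + 2·4 + 2 = 554 —(−1)→ 553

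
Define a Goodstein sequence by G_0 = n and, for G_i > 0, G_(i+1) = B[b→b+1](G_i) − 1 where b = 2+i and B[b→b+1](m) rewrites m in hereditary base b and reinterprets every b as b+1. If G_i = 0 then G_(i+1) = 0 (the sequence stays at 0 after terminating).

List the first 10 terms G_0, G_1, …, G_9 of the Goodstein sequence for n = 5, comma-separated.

(0) 5|_2 = 2^2 + 1 ↦ 3^3 + 1|_3 = 28 ⇒ 27
(1) 27|_3 = 3^3 ↦ 4^4|_4 = 256 ⇒ 255
(2) 255|_4 = 3·4^3 + 3·4^2 + 3·4 + 3 ↦ 3·5^3 + 3·5^2 + 3·5 + 3|_5 = 468 ⇒ 467
(3) 467|_5 = 3·5^3 + 3·5^2 + 3·5 + 2 ↦ 3·6^3 + 3·6^2 + 3·6 + 2|_6 = 776 ⇒ 775
(4) 775|_6 = 3·6^3 + 3·6^2 + 3·6 + 1 ↦ 3·7^3 + 3·7^2 + 3·7 + 1|_7 = 1198 ⇒ 1197
(5) 1197|_7 = 3·7^3 + 3·7^2 + 3·7 ↦ 3·8^3 + 3·8^2 + 3·8|_8 = 1752 ⇒ 1751
(6) 1751|_8 = 3·8^3 + 3·8^2 + 2·8 + 7 ↦ 3·9^3 + 3·9^2 + 2·9 + 7|_9 = 2455 ⇒ 2454
(7) 2454|_9 = 3·9^3 + 3·9^2 + 2·9 + 6 ↦ 3·10^3 + 3·10^2 + 2·10 + 6|_10 = 3326 ⇒ 3325
(8) 3325|_10 = 3·10^3 + 3·10^2 + 2·10 + 5 ↦ 3·11^3 + 3·11^2 + 2·11 + 5|_11 = 4383 ⇒ 4382

5, 27, 255, 467, 775, 1197, 1751, 2454, 3325, 4382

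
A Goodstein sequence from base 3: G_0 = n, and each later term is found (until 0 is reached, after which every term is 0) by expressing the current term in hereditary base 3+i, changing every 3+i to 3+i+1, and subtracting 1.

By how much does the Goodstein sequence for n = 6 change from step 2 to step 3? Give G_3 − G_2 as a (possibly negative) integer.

0

G_0=6  [base 3] 2·3  →[3↦4]→  2·4 = 8  −1 ⇒ G_1=7
G_1=7  [base 4] 4 + 3  →[4↦5]→  5 + 3 = 8  −1 ⇒ G_2=7
G_2=7  [base 5] 5 + 2  →[5↦6]→  6 + 2 = 8  −1 ⇒ G_3=7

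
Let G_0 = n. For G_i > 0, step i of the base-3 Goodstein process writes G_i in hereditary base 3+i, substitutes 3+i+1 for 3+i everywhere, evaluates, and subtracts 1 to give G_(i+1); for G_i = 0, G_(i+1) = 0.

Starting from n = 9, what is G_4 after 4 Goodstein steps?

step 0: 9 = 3^2; sub 4 for 3: 4^2; = 16; G_1 = 16−1 = 15
step 1: 15 = 3·4 + 3; sub 5 for 4: 3·5 + 3; = 18; G_2 = 18−1 = 17
step 2: 17 = 3·5 + 2; sub 6 for 5: 3·6 + 2; = 20; G_3 = 20−1 = 19
step 3: 19 = 3·6 + 1; sub 7 for 6: 3·7 + 1; = 22; G_4 = 22−1 = 21

21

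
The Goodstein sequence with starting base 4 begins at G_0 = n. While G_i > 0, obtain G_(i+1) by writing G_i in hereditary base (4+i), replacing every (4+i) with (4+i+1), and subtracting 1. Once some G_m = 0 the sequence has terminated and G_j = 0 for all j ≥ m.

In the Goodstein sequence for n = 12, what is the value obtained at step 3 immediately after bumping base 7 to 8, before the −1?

G_0 = 12. HB_4(12) = 3·4. Bump = 15. G_1 = 14.
G_1 = 14. HB_5(14) = 2·5 + 4. Bump = 16. G_2 = 15.
G_2 = 15. HB_6(15) = 2·6 + 3. Bump = 17. G_3 = 16.

18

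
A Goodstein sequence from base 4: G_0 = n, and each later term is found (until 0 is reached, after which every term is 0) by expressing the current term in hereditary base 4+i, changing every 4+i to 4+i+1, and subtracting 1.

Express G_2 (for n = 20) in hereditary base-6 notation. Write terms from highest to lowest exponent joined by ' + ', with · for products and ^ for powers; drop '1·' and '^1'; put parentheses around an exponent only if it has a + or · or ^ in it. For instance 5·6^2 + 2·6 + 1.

G_0 = 20. HB_4(20) = 4^2 + 4. Bump = 30. G_1 = 29.
G_1 = 29. HB_5(29) = 5^2 + 4. Bump = 40. G_2 = 39.

6^2 + 3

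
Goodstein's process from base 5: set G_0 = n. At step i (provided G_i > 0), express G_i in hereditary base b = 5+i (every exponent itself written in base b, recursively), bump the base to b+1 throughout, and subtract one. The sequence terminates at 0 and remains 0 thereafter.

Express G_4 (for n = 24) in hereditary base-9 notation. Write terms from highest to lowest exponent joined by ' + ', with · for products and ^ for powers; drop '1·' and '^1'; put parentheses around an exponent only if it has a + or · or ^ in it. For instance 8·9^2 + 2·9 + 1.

(0) 24|_5 = 4·5 + 4 ↦ 4·6 + 4|_6 = 28 ⇒ 27
(1) 27|_6 = 4·6 + 3 ↦ 4·7 + 3|_7 = 31 ⇒ 30
(2) 30|_7 = 4·7 + 2 ↦ 4·8 + 2|_8 = 34 ⇒ 33
(3) 33|_8 = 4·8 + 1 ↦ 4·9 + 1|_9 = 37 ⇒ 36
(4) 36|_9 = 4·9 ↦ 4·10|_10 = 40 ⇒ 39

4·9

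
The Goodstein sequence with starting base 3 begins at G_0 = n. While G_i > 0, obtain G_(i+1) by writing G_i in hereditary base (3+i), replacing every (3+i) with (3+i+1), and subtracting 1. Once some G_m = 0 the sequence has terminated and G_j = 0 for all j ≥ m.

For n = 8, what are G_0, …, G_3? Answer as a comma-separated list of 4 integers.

step 0: 8 = 2·3 + 2; sub 4 for 3: 2·4 + 2; = 10; G_1 = 10−1 = 9
step 1: 9 = 2·4 + 1; sub 5 for 4: 2·5 + 1; = 11; G_2 = 11−1 = 10
step 2: 10 = 2·5; sub 6 for 5: 2·6; = 12; G_3 = 12−1 = 11

8, 9, 10, 11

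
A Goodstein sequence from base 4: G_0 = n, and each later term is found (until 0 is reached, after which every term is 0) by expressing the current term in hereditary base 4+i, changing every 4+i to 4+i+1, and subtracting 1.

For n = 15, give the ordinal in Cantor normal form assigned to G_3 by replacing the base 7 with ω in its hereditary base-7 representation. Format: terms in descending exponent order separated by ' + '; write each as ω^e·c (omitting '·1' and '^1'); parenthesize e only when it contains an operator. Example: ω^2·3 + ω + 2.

ω·3

i=0: 15 = 3·4 + 3 (b=4); 4→5: 3·5 + 3 = 18; 18−1 = 17
i=1: 17 = 3·5 + 2 (b=5); 5→6: 3·6 + 2 = 20; 20−1 = 19
i=2: 19 = 3·6 + 1 (b=6); 6→7: 3·7 + 1 = 22; 22−1 = 21
i=3: 21 = 3·7 (b=7); 7→8: 3·8 = 24; 24−1 = 23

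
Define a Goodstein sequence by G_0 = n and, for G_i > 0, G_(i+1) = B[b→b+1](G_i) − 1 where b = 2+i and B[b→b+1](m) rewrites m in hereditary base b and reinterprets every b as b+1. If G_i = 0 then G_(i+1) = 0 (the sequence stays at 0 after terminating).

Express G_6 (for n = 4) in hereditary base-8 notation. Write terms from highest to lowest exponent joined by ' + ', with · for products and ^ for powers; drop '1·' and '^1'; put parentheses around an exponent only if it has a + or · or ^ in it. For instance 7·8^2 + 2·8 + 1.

base 2: 4 = 2^2; at 3: 3^3 = 27; next = 26
base 3: 26 = 2·3^2 + 2·3 + 2; at 4: 2·4^2 + 2·4 + 2 = 42; next = 41
base 4: 41 = 2·4^2 + 2·4 + 1; at 5: 2·5^2 + 2·5 + 1 = 61; next = 60
base 5: 60 = 2·5^2 + 2·5; at 6: 2·6^2 + 2·6 = 84; next = 83
base 6: 83 = 2·6^2 + 6 + 5; at 7: 2·7^2 + 7 + 5 = 110; next = 109
base 7: 109 = 2·7^2 + 7 + 4; at 8: 2·8^2 + 8 + 4 = 140; next = 139

2·8^2 + 8 + 3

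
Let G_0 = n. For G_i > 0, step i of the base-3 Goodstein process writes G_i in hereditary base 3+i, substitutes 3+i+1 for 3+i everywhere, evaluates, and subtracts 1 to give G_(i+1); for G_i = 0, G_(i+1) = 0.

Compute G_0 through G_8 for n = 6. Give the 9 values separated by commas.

i=0: 6 = 2·3 (b=3); 3→4: 2·4 = 8; 8−1 = 7
i=1: 7 = 4 + 3 (b=4); 4→5: 5 + 3 = 8; 8−1 = 7
i=2: 7 = 5 + 2 (b=5); 5→6: 6 + 2 = 8; 8−1 = 7
i=3: 7 = 6 + 1 (b=6); 6→7: 7 + 1 = 8; 8−1 = 7
i=4: 7 = 7 (b=7); 7→8: 8 = 8; 8−1 = 7
i=5: 7 = 7 (b=8); 8→9: 7 = 7; 7−1 = 6
i=6: 6 = 6 (b=9); 9→10: 6 = 6; 6−1 = 5
i=7: 5 = 5 (b=10); 10→11: 5 = 5; 5−1 = 4

6, 7, 7, 7, 7, 7, 6, 5, 4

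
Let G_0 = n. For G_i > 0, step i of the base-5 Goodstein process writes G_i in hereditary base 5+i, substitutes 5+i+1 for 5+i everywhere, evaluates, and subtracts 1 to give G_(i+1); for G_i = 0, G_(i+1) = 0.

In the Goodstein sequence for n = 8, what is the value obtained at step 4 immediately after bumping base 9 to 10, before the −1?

8

i=0: 8 = 5 + 3 (b=5); 5→6: 6 + 3 = 9; 9−1 = 8
i=1: 8 = 6 + 2 (b=6); 6→7: 7 + 2 = 9; 9−1 = 8
i=2: 8 = 7 + 1 (b=7); 7→8: 8 + 1 = 9; 9−1 = 8
i=3: 8 = 8 (b=8); 8→9: 9 = 9; 9−1 = 8
i=4: 8 = 8 (b=9); 9→10: 8 = 8; 8−1 = 7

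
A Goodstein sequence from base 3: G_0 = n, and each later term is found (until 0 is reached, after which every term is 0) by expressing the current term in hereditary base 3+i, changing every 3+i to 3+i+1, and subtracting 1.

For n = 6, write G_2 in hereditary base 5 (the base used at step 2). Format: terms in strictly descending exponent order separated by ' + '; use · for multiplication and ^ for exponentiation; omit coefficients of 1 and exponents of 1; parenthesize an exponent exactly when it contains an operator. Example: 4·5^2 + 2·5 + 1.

5 + 2

step 0: 6 = 2·3; sub 4 for 3: 2·4; = 8; G_1 = 8−1 = 7
step 1: 7 = 4 + 3; sub 5 for 4: 5 + 3; = 8; G_2 = 8−1 = 7
step 2: 7 = 5 + 2; sub 6 for 5: 6 + 2; = 8; G_3 = 8−1 = 7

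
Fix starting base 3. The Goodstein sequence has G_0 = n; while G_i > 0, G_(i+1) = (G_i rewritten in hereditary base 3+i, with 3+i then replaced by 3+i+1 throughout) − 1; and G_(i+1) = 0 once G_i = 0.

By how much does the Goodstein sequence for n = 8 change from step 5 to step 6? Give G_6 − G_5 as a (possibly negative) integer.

8 —HB3→ 2·3 + 2 —bump→ 2·4 + 2 = 10 —(−1)→ 9
9 —HB4→ 2·4 + 1 —bump→ 2·5 + 1 = 11 —(−1)→ 10
10 —HB5→ 2·5 —bump→ 2·6 = 12 —(−1)→ 11
11 —HB6→ 6 + 5 —bump→ 7 + 5 = 12 —(−1)→ 11
11 —HB7→ 7 + 4 —bump→ 8 + 4 = 12 —(−1)→ 11
11 —HB8→ 8 + 3 —bump→ 9 + 3 = 12 —(−1)→ 11

0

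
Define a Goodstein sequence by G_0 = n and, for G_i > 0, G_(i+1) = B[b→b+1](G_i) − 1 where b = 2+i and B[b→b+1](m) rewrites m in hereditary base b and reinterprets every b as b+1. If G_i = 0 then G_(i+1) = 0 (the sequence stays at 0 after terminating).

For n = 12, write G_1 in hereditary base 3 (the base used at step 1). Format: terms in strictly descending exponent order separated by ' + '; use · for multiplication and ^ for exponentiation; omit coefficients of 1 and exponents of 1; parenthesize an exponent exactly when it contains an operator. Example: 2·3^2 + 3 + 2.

(0) 12|_2 = 2^(2 + 1) + 2^2 ↦ 3^(3 + 1) + 3^3|_3 = 108 ⇒ 107
(1) 107|_3 = 3^(3 + 1) + 2·3^2 + 2·3 + 2 ↦ 4^(4 + 1) + 2·4^2 + 2·4 + 2|_4 = 1066 ⇒ 1065

3^(3 + 1) + 2·3^2 + 2·3 + 2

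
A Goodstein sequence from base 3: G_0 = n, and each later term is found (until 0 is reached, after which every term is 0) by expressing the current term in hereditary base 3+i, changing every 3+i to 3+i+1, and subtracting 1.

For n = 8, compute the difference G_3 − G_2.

1

(0) 8|_3 = 2·3 + 2 ↦ 2·4 + 2|_4 = 10 ⇒ 9
(1) 9|_4 = 2·4 + 1 ↦ 2·5 + 1|_5 = 11 ⇒ 10
(2) 10|_5 = 2·5 ↦ 2·6|_6 = 12 ⇒ 11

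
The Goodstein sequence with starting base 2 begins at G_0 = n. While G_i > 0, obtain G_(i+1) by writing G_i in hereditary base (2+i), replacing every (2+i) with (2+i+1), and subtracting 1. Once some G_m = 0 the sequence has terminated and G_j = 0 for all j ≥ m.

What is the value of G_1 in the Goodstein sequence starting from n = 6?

step 0: 6 = 2^2 + 2; sub 3 for 2: 3^3 + 3; = 30; G_1 = 30−1 = 29
step 1: 29 = 3^3 + 2; sub 4 for 3: 4^4 + 2; = 258; G_2 = 258−1 = 257

29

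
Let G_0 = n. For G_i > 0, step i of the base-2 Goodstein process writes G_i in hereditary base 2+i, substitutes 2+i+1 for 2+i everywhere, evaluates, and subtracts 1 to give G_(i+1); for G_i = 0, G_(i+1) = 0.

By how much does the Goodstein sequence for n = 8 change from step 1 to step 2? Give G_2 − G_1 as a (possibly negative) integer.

G_0 = 8. HB_2(8) = 2^(2 + 1). Bump = 81. G_1 = 80.
G_1 = 80. HB_3(80) = 2·3^3 + 2·3^2 + 2·3 + 2. Bump = 554. G_2 = 553.

473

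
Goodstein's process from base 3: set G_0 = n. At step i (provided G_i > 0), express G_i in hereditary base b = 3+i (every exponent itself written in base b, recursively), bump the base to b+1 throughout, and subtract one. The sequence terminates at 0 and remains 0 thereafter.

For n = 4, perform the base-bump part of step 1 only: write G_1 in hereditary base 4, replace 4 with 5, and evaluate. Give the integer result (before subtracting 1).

5

i=0: 4 = 3 + 1 (b=3); 3→4: 4 + 1 = 5; 5−1 = 4
i=1: 4 = 4 (b=4); 4→5: 5 = 5; 5−1 = 4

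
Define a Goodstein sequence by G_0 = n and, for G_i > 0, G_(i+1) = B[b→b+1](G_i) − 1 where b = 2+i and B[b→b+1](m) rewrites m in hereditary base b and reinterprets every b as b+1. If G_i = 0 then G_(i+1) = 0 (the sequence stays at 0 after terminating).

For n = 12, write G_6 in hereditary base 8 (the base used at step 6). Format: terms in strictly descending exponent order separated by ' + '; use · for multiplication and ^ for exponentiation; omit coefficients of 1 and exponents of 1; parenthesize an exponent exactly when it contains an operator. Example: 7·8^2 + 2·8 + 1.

8^(8 + 1) + 2·8^2 + 8 + 3

(0) 12|_2 = 2^(2 + 1) + 2^2 ↦ 3^(3 + 1) + 3^3|_3 = 108 ⇒ 107
(1) 107|_3 = 3^(3 + 1) + 2·3^2 + 2·3 + 2 ↦ 4^(4 + 1) + 2·4^2 + 2·4 + 2|_4 = 1066 ⇒ 1065
(2) 1065|_4 = 4^(4 + 1) + 2·4^2 + 2·4 + 1 ↦ 5^(5 + 1) + 2·5^2 + 2·5 + 1|_5 = 15686 ⇒ 15685
(3) 15685|_5 = 5^(5 + 1) + 2·5^2 + 2·5 ↦ 6^(6 + 1) + 2·6^2 + 2·6|_6 = 280020 ⇒ 280019
(4) 280019|_6 = 6^(6 + 1) + 2·6^2 + 6 + 5 ↦ 7^(7 + 1) + 2·7^2 + 7 + 5|_7 = 5764911 ⇒ 5764910
(5) 5764910|_7 = 7^(7 + 1) + 2·7^2 + 7 + 4 ↦ 8^(8 + 1) + 2·8^2 + 8 + 4|_8 = 134217868 ⇒ 134217867
(6) 134217867|_8 = 8^(8 + 1) + 2·8^2 + 8 + 3 ↦ 9^(9 + 1) + 2·9^2 + 9 + 3|_9 = 3486784575 ⇒ 3486784574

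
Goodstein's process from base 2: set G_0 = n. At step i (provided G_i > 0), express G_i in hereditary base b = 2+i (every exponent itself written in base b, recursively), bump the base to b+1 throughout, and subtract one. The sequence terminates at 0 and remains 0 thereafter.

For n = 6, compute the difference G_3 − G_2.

G_0 = 6. HB_2(6) = 2^2 + 2. Bump = 30. G_1 = 29.
G_1 = 29. HB_3(29) = 3^3 + 2. Bump = 258. G_2 = 257.
G_2 = 257. HB_4(257) = 4^4 + 1. Bump = 3126. G_3 = 3125.

2868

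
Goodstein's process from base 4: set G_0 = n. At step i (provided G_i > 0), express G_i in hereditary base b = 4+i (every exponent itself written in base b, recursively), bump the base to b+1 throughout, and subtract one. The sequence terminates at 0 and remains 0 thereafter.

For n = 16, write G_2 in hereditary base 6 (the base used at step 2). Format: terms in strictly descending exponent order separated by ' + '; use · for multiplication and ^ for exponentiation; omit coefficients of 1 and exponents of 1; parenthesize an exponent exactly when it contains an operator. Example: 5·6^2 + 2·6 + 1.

4·6 + 3

base 4: 16 = 4^2; at 5: 5^2 = 25; next = 24
base 5: 24 = 4·5 + 4; at 6: 4·6 + 4 = 28; next = 27
base 6: 27 = 4·6 + 3; at 7: 4·7 + 3 = 31; next = 30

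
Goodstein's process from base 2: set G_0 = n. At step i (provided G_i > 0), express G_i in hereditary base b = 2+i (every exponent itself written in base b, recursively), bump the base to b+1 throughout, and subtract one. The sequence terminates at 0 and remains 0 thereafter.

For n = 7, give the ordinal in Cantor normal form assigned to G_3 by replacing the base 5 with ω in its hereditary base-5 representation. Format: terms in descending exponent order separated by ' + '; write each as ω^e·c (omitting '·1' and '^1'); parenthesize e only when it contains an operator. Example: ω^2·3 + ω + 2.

(0) 7|_2 = 2^2 + 2 + 1 ↦ 3^3 + 3 + 1|_3 = 31 ⇒ 30
(1) 30|_3 = 3^3 + 3 ↦ 4^4 + 4|_4 = 260 ⇒ 259
(2) 259|_4 = 4^4 + 3 ↦ 5^5 + 3|_5 = 3128 ⇒ 3127
(3) 3127|_5 = 5^5 + 2 ↦ 6^6 + 2|_6 = 46658 ⇒ 46657

ω^ω + 2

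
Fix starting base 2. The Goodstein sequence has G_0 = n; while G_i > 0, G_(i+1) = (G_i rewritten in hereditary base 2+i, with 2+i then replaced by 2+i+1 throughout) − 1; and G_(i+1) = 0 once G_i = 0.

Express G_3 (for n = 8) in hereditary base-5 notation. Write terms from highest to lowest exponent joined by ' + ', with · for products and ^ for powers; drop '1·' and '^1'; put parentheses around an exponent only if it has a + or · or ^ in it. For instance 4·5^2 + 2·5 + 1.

i=0: 8 = 2^(2 + 1) (b=2); 2→3: 3^(3 + 1) = 81; 81−1 = 80
i=1: 80 = 2·3^3 + 2·3^2 + 2·3 + 2 (b=3); 3→4: 2·4^4 + 2·4^2 + 2·4 + 2 = 554; 554−1 = 553
i=2: 553 = 2·4^4 + 2·4^2 + 2·4 + 1 (b=4); 4→5: 2·5^5 + 2·5^2 + 2·5 + 1 = 6311; 6311−1 = 6310

2·5^5 + 2·5^2 + 2·5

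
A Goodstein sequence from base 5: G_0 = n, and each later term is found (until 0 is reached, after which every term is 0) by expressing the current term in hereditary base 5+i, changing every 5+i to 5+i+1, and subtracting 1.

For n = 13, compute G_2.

15

G_0 = 13. HB_5(13) = 2·5 + 3. Bump = 15. G_1 = 14.
G_1 = 14. HB_6(14) = 2·6 + 2. Bump = 16. G_2 = 15.
G_2 = 15. HB_7(15) = 2·7 + 1. Bump = 17. G_3 = 16.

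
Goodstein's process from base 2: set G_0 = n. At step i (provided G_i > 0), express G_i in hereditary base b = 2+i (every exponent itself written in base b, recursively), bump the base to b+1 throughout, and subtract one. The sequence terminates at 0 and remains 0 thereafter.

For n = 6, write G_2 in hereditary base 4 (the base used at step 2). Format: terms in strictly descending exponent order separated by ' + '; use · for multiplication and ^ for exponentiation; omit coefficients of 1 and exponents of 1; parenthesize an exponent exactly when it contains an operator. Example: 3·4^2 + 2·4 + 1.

4^4 + 1

G_0=6  [base 2] 2^2 + 2  →[2↦3]→  3^3 + 3 = 30  −1 ⇒ G_1=29
G_1=29  [base 3] 3^3 + 2  →[3↦4]→  4^4 + 2 = 258  −1 ⇒ G_2=257
G_2=257  [base 4] 4^4 + 1  →[4↦5]→  5^5 + 1 = 3126  −1 ⇒ G_3=3125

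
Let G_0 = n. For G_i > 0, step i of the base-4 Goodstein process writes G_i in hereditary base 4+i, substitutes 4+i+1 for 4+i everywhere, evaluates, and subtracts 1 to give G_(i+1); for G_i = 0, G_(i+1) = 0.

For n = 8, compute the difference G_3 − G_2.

0

(0) 8|_4 = 2·4 ↦ 2·5|_5 = 10 ⇒ 9
(1) 9|_5 = 5 + 4 ↦ 6 + 4|_6 = 10 ⇒ 9
(2) 9|_6 = 6 + 3 ↦ 7 + 3|_7 = 10 ⇒ 9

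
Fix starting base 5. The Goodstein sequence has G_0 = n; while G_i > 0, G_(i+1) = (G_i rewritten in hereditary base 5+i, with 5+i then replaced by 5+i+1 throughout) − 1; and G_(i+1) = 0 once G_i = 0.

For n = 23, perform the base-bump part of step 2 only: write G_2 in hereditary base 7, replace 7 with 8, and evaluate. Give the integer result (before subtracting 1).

33

G_0 = 23. HB_5(23) = 4·5 + 3. Bump = 27. G_1 = 26.
G_1 = 26. HB_6(26) = 4·6 + 2. Bump = 30. G_2 = 29.
G_2 = 29. HB_7(29) = 4·7 + 1. Bump = 33. G_3 = 32.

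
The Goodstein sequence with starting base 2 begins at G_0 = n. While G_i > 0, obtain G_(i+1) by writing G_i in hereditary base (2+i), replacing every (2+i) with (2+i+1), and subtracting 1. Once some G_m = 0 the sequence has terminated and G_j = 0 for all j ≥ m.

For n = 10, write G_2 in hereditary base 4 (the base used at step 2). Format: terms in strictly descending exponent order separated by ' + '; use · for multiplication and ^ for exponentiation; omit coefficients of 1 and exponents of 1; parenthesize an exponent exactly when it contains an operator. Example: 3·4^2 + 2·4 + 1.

base 2: 10 = 2^(2 + 1) + 2; at 3: 3^(3 + 1) + 3 = 84; next = 83
base 3: 83 = 3^(3 + 1) + 2; at 4: 4^(4 + 1) + 2 = 1026; next = 1025
base 4: 1025 = 4^(4 + 1) + 1; at 5: 5^(5 + 1) + 1 = 15626; next = 15625

4^(4 + 1) + 1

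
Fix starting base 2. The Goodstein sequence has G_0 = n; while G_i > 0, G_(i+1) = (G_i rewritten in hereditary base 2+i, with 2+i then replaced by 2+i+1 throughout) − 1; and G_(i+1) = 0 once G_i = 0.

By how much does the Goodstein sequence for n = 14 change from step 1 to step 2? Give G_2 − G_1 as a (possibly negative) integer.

1171

G_0 = 14. HB_2(14) = 2^(2 + 1) + 2^2 + 2. Bump = 111. G_1 = 110.
G_1 = 110. HB_3(110) = 3^(3 + 1) + 3^3 + 2. Bump = 1282. G_2 = 1281.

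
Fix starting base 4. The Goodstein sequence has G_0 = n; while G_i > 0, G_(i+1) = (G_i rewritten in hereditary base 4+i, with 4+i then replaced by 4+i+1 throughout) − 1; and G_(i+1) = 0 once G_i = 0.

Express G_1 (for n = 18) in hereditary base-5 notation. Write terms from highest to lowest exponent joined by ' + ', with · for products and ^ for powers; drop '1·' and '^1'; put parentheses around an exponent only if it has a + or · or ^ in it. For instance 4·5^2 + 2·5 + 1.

G_0=18  [base 4] 4^2 + 2  →[4↦5]→  5^2 + 2 = 27  −1 ⇒ G_1=26
G_1=26  [base 5] 5^2 + 1  →[5↦6]→  6^2 + 1 = 37  −1 ⇒ G_2=36

5^2 + 1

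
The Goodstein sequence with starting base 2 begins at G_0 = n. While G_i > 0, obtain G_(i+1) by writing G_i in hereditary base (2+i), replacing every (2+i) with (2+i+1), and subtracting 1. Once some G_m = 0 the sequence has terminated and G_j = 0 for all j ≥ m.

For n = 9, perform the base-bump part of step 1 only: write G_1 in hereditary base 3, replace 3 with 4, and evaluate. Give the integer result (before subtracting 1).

step 0: 9 = 2^(2 + 1) + 1; sub 3 for 2: 3^(3 + 1) + 1; = 82; G_1 = 82−1 = 81
step 1: 81 = 3^(3 + 1); sub 4 for 3: 4^(4 + 1); = 1024; G_2 = 1024−1 = 1023

1024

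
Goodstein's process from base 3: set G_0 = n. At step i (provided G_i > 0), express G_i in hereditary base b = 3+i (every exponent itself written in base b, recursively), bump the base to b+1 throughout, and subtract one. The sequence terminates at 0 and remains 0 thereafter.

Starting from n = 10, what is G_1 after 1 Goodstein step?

16

base 3: 10 = 3^2 + 1; at 4: 4^2 + 1 = 17; next = 16
base 4: 16 = 4^2; at 5: 5^2 = 25; next = 24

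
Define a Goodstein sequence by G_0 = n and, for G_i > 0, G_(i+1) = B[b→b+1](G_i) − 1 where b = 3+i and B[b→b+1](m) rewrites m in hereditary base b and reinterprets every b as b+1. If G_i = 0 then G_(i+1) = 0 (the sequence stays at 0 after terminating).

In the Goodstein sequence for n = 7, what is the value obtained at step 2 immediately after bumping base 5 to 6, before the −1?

base 3: 7 = 2·3 + 1; at 4: 2·4 + 1 = 9; next = 8
base 4: 8 = 2·4; at 5: 2·5 = 10; next = 9
base 5: 9 = 5 + 4; at 6: 6 + 4 = 10; next = 9

10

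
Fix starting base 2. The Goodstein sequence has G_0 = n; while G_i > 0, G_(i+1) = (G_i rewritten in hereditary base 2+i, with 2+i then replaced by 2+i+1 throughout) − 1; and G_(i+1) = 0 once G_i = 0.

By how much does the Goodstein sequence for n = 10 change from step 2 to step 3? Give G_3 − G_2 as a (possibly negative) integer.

10 —HB2→ 2^(2 + 1) + 2 —bump→ 3^(3 + 1) + 3 = 84 —(−1)→ 83
83 —HB3→ 3^(3 + 1) + 2 —bump→ 4^(4 + 1) + 2 = 1026 —(−1)→ 1025
1025 —HB4→ 4^(4 + 1) + 1 —bump→ 5^(5 + 1) + 1 = 15626 —(−1)→ 15625

14600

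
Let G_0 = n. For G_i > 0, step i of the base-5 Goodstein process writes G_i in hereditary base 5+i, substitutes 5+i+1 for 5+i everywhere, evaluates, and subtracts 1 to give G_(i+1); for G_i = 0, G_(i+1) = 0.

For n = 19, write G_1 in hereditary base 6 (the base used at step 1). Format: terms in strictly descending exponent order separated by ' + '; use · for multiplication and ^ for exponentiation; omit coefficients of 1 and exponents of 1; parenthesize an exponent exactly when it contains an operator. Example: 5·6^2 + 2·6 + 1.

3·6 + 3

19 —HB5→ 3·5 + 4 —bump→ 3·6 + 4 = 22 —(−1)→ 21
21 —HB6→ 3·6 + 3 —bump→ 3·7 + 3 = 24 —(−1)→ 23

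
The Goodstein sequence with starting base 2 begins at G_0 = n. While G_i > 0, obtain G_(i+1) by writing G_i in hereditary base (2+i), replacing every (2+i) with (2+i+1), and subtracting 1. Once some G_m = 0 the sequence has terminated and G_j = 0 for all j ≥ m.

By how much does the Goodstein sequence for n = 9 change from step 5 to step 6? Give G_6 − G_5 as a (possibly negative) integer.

step 0: 9 = 2^(2 + 1) + 1; sub 3 for 2: 3^(3 + 1) + 1; = 82; G_1 = 82−1 = 81
step 1: 81 = 3^(3 + 1); sub 4 for 3: 4^(4 + 1); = 1024; G_2 = 1024−1 = 1023
step 2: 1023 = 3·4^4 + 3·4^3 + 3·4^2 + 3·4 + 3; sub 5 for 4: 3·5^5 + 3·5^3 + 3·5^2 + 3·5 + 3; = 9843; G_3 = 9843−1 = 9842
step 3: 9842 = 3·5^5 + 3·5^3 + 3·5^2 + 3·5 + 2; sub 6 for 5: 3·6^6 + 3·6^3 + 3·6^2 + 3·6 + 2; = 140744; G_4 = 140744−1 = 140743
step 4: 140743 = 3·6^6 + 3·6^3 + 3·6^2 + 3·6 + 1; sub 7 for 6: 3·7^7 + 3·7^3 + 3·7^2 + 3·7 + 1; = 2471827; G_5 = 2471827−1 = 2471826
step 5: 2471826 = 3·7^7 + 3·7^3 + 3·7^2 + 3·7; sub 8 for 7: 3·8^8 + 3·8^3 + 3·8^2 + 3·8; = 50333400; G_6 = 50333400−1 = 50333399

47861573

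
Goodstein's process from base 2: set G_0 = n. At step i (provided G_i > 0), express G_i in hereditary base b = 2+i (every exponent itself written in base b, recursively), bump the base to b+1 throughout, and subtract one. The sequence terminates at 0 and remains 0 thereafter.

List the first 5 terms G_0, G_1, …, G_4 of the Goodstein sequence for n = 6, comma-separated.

6, 29, 257, 3125, 46655

6 —HB2→ 2^2 + 2 —bump→ 3^3 + 3 = 30 —(−1)→ 29
29 —HB3→ 3^3 + 2 —bump→ 4^4 + 2 = 258 —(−1)→ 257
257 —HB4→ 4^4 + 1 —bump→ 5^5 + 1 = 3126 —(−1)→ 3125
3125 —HB5→ 5^5 —bump→ 6^6 = 46656 —(−1)→ 46655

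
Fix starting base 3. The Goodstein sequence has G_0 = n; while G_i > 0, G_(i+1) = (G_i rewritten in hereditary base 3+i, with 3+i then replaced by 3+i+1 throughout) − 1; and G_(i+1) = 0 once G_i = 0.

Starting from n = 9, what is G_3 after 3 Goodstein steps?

step 0: 9 = 3^2; sub 4 for 3: 4^2; = 16; G_1 = 16−1 = 15
step 1: 15 = 3·4 + 3; sub 5 for 4: 3·5 + 3; = 18; G_2 = 18−1 = 17
step 2: 17 = 3·5 + 2; sub 6 for 5: 3·6 + 2; = 20; G_3 = 20−1 = 19
step 3: 19 = 3·6 + 1; sub 7 for 6: 3·7 + 1; = 22; G_4 = 22−1 = 21

19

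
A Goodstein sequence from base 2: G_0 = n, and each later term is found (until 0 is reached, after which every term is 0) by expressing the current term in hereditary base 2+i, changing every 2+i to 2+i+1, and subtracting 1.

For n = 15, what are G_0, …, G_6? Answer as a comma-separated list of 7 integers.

G_0 = 15. HB_2(15) = 2^(2 + 1) + 2^2 + 2 + 1. Bump = 112. G_1 = 111.
G_1 = 111. HB_3(111) = 3^(3 + 1) + 3^3 + 3. Bump = 1284. G_2 = 1283.
G_2 = 1283. HB_4(1283) = 4^(4 + 1) + 4^4 + 3. Bump = 18753. G_3 = 18752.
G_3 = 18752. HB_5(18752) = 5^(5 + 1) + 5^5 + 2. Bump = 326594. G_4 = 326593.
G_4 = 326593. HB_6(326593) = 6^(6 + 1) + 6^6 + 1. Bump = 6588345. G_5 = 6588344.
G_5 = 6588344. HB_7(6588344) = 7^(7 + 1) + 7^7. Bump = 150994944. G_6 = 150994943.

15, 111, 1283, 18752, 326593, 6588344, 150994943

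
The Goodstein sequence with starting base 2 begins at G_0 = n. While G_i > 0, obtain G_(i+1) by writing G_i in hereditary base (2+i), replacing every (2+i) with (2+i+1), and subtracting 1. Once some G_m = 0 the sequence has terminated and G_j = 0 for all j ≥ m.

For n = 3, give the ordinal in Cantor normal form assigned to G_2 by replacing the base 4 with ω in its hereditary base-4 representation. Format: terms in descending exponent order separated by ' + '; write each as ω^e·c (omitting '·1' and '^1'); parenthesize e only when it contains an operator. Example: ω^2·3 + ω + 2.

[0] 3 ≡ 2 + 1 (base 2). Lift 3: 4. −1: 3.
[1] 3 ≡ 3 (base 3). Lift 4: 4. −1: 3.
[2] 3 ≡ 3 (base 4). Lift 5: 3. −1: 2.

3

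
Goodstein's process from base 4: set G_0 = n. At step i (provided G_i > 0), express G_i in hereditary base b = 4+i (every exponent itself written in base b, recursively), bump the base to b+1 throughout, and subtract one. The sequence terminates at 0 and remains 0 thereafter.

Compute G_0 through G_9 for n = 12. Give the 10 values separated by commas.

12, 14, 15, 16, 17, 18, 19, 19, 19, 19

step 0: 12 = 3·4; sub 5 for 4: 3·5; = 15; G_1 = 15−1 = 14
step 1: 14 = 2·5 + 4; sub 6 for 5: 2·6 + 4; = 16; G_2 = 16−1 = 15
step 2: 15 = 2·6 + 3; sub 7 for 6: 2·7 + 3; = 17; G_3 = 17−1 = 16
step 3: 16 = 2·7 + 2; sub 8 for 7: 2·8 + 2; = 18; G_4 = 18−1 = 17
step 4: 17 = 2·8 + 1; sub 9 for 8: 2·9 + 1; = 19; G_5 = 19−1 = 18
step 5: 18 = 2·9; sub 10 for 9: 2·10; = 20; G_6 = 20−1 = 19
step 6: 19 = 10 + 9; sub 11 for 10: 11 + 9; = 20; G_7 = 20−1 = 19
step 7: 19 = 11 + 8; sub 12 for 11: 12 + 8; = 20; G_8 = 20−1 = 19
step 8: 19 = 12 + 7; sub 13 for 12: 13 + 7; = 20; G_9 = 20−1 = 19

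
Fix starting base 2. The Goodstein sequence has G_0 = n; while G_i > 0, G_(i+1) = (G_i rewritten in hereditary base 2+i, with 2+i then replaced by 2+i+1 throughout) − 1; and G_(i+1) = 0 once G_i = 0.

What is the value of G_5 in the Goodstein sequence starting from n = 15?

6588344

(0) 15|_2 = 2^(2 + 1) + 2^2 + 2 + 1 ↦ 3^(3 + 1) + 3^3 + 3 + 1|_3 = 112 ⇒ 111
(1) 111|_3 = 3^(3 + 1) + 3^3 + 3 ↦ 4^(4 + 1) + 4^4 + 4|_4 = 1284 ⇒ 1283
(2) 1283|_4 = 4^(4 + 1) + 4^4 + 3 ↦ 5^(5 + 1) + 5^5 + 3|_5 = 18753 ⇒ 18752
(3) 18752|_5 = 5^(5 + 1) + 5^5 + 2 ↦ 6^(6 + 1) + 6^6 + 2|_6 = 326594 ⇒ 326593
(4) 326593|_6 = 6^(6 + 1) + 6^6 + 1 ↦ 7^(7 + 1) + 7^7 + 1|_7 = 6588345 ⇒ 6588344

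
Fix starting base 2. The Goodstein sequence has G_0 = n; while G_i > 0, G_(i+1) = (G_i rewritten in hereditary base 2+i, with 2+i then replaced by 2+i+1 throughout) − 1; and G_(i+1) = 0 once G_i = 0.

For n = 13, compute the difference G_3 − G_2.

14813

[0] 13 ≡ 2^(2 + 1) + 2^2 + 1 (base 2). Lift 3: 109. −1: 108.
[1] 108 ≡ 3^(3 + 1) + 3^3 (base 3). Lift 4: 1280. −1: 1279.
[2] 1279 ≡ 4^(4 + 1) + 3·4^3 + 3·4^2 + 3·4 + 3 (base 4). Lift 5: 16093. −1: 16092.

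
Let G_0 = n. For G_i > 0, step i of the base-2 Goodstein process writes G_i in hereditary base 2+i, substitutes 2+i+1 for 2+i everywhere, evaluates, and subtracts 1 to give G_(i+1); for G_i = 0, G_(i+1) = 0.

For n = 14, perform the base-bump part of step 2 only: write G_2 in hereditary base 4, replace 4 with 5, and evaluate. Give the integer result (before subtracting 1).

18751

[0] 14 ≡ 2^(2 + 1) + 2^2 + 2 (base 2). Lift 3: 111. −1: 110.
[1] 110 ≡ 3^(3 + 1) + 3^3 + 2 (base 3). Lift 4: 1282. −1: 1281.
[2] 1281 ≡ 4^(4 + 1) + 4^4 + 1 (base 4). Lift 5: 18751. −1: 18750.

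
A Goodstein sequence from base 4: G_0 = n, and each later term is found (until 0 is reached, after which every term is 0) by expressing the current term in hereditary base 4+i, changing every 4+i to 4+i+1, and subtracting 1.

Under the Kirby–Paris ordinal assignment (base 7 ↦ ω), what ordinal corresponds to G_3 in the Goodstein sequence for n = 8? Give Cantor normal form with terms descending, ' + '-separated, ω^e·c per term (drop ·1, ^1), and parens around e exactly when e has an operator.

ω + 2

[0] 8 ≡ 2·4 (base 4). Lift 5: 10. −1: 9.
[1] 9 ≡ 5 + 4 (base 5). Lift 6: 10. −1: 9.
[2] 9 ≡ 6 + 3 (base 6). Lift 7: 10. −1: 9.
[3] 9 ≡ 7 + 2 (base 7). Lift 8: 10. −1: 9.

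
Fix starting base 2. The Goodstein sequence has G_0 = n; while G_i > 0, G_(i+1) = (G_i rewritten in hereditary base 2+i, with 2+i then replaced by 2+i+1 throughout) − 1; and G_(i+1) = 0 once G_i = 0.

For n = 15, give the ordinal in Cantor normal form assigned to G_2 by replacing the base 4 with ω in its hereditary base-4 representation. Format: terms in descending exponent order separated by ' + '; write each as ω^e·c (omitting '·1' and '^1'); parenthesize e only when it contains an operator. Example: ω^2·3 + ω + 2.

ω^(ω + 1) + ω^ω + 3

base 2: 15 = 2^(2 + 1) + 2^2 + 2 + 1; at 3: 3^(3 + 1) + 3^3 + 3 + 1 = 112; next = 111
base 3: 111 = 3^(3 + 1) + 3^3 + 3; at 4: 4^(4 + 1) + 4^4 + 4 = 1284; next = 1283
base 4: 1283 = 4^(4 + 1) + 4^4 + 3; at 5: 5^(5 + 1) + 5^5 + 3 = 18753; next = 18752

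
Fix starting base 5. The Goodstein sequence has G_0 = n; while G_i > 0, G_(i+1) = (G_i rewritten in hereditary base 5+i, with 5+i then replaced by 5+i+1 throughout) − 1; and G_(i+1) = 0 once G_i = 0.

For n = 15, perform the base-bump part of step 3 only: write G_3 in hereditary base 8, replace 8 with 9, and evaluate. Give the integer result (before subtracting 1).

21

step 0: 15 = 3·5; sub 6 for 5: 3·6; = 18; G_1 = 18−1 = 17
step 1: 17 = 2·6 + 5; sub 7 for 6: 2·7 + 5; = 19; G_2 = 19−1 = 18
step 2: 18 = 2·7 + 4; sub 8 for 7: 2·8 + 4; = 20; G_3 = 20−1 = 19
step 3: 19 = 2·8 + 3; sub 9 for 8: 2·9 + 3; = 21; G_4 = 21−1 = 20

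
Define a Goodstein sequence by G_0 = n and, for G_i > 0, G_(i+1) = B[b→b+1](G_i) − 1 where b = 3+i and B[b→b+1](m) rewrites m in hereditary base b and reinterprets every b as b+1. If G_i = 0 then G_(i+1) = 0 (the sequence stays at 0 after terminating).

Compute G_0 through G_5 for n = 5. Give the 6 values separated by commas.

base 3: 5 = 3 + 2; at 4: 4 + 2 = 6; next = 5
base 4: 5 = 4 + 1; at 5: 5 + 1 = 6; next = 5
base 5: 5 = 5; at 6: 6 = 6; next = 5
base 6: 5 = 5; at 7: 5 = 5; next = 4
base 7: 4 = 4; at 8: 4 = 4; next = 3

5, 5, 5, 5, 4, 3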